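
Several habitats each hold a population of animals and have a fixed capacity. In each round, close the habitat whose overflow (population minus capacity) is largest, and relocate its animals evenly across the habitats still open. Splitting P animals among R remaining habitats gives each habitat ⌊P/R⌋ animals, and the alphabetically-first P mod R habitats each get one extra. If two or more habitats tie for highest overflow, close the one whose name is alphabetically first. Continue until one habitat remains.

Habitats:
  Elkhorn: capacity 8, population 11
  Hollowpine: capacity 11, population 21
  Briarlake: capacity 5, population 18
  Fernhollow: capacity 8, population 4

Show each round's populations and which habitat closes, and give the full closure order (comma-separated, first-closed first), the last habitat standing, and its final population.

Round 1: Briarlake=18 Elkhorn=11 Fernhollow=4 Hollowpine=21 → close Briarlake (overflow 13)
  18÷3 = 6 each, +1 to first 0
Round 2: Elkhorn=17 Fernhollow=10 Hollowpine=27 → close Hollowpine (overflow 16)
  27÷2 = 13 each, +1 to first 1
Round 3: Elkhorn=31 Fernhollow=23 → close Elkhorn (overflow 23)
  31÷1 = 31 each, +1 to first 0

Closure order: Briarlake, Hollowpine, Elkhorn
Last habitat: Fernhollow with 54 animals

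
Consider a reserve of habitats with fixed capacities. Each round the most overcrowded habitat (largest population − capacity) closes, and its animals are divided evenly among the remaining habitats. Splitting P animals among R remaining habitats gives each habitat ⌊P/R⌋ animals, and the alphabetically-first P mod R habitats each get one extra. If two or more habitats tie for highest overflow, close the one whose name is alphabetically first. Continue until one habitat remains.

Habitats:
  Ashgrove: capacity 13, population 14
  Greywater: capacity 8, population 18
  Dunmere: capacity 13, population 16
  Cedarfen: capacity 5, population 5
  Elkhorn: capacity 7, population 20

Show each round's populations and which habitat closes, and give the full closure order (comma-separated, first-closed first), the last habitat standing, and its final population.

Closure order: Elkhorn, Greywater, Dunmere, Ashgrove
Last habitat: Cedarfen with 73 animals

Round 1: Ashgrove=14 Cedarfen=5 Dunmere=16 Elkhorn=20 Greywater=18 → close Elkhorn (overflow 13)
  20÷4 = 5 each, +1 to first 0
Round 2: Ashgrove=19 Cedarfen=10 Dunmere=21 Greywater=23 → close Greywater (overflow 15)
  23÷3 = 7 each, +1 to first 2
Round 3: Ashgrove=27 Cedarfen=18 Dunmere=28 → close Dunmere (overflow 15)
  28÷2 = 14 each, +1 to first 0
Round 4: Ashgrove=41 Cedarfen=32 → close Ashgrove (overflow 28)
  41÷1 = 41 each, +1 to first 0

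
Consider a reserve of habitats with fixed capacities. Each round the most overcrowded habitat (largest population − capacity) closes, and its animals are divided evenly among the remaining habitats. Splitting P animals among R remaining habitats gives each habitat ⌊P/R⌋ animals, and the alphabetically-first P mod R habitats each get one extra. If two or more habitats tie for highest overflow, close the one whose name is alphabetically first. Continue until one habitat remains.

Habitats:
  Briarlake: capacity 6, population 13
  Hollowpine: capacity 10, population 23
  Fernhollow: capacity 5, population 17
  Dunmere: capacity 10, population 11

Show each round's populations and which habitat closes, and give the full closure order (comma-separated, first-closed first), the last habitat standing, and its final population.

Round 1: Briarlake=13 Dunmere=11 Fernhollow=17 Hollowpine=23 → close Hollowpine (overflow 13)
  23÷3 = 7 each, +1 to first 2
Round 2: Briarlake=21 Dunmere=19 Fernhollow=24 → close Fernhollow (overflow 19)
  24÷2 = 12 each, +1 to first 0
Round 3: Briarlake=33 Dunmere=31 → close Briarlake (overflow 27)
  33÷1 = 33 each, +1 to first 0

Closure order: Hollowpine, Fernhollow, Briarlake
Last habitat: Dunmere with 64 animals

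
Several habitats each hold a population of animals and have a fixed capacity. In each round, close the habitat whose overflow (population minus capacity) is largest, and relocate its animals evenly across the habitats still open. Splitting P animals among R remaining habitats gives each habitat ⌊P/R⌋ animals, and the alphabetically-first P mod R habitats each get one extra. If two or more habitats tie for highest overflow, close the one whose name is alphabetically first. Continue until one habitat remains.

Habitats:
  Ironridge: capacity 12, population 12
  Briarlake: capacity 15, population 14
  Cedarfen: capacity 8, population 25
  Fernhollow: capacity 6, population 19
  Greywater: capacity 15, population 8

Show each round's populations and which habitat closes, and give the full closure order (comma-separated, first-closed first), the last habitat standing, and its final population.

Round 1: Briarlake=14 Cedarfen=25 Fernhollow=19 Greywater=8 Ironridge=12 → close Cedarfen (overflow 17)
  25÷4 = 6 each, +1 to first 1
Round 2: Briarlake=21 Fernhollow=25 Greywater=14 Ironridge=18 → close Fernhollow (overflow 19)
  25÷3 = 8 each, +1 to first 1
Round 3: Briarlake=30 Greywater=22 Ironridge=26 → close Briarlake (overflow 15)
  30÷2 = 15 each, +1 to first 0
Round 4: Greywater=37 Ironridge=41 → close Ironridge (overflow 29)
  41÷1 = 41 each, +1 to first 0

Closure order: Cedarfen, Fernhollow, Briarlake, Ironridge
Last habitat: Greywater with 78 animals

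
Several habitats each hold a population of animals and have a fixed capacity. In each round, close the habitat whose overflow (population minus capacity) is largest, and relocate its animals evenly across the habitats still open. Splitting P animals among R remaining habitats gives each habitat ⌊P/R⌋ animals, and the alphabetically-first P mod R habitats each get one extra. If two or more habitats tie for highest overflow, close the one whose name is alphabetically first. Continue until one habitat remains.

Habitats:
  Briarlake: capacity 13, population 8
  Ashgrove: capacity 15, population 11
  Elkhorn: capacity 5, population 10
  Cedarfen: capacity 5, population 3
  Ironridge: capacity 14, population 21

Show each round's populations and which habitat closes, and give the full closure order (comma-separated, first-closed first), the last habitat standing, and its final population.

Round 1: Ashgrove=11 Briarlake=8 Cedarfen=3 Elkhorn=10 Ironridge=21 → close Ironridge (overflow 7)
  21÷4 = 5 each, +1 to first 1
Round 2: Ashgrove=17 Briarlake=13 Cedarfen=8 Elkhorn=15 → close Elkhorn (overflow 10)
  15÷3 = 5 each, +1 to first 0
Round 3: Ashgrove=22 Briarlake=18 Cedarfen=13 → close Cedarfen (overflow 8)
  13÷2 = 6 each, +1 to first 1
Round 4: Ashgrove=29 Briarlake=24 → close Ashgrove (overflow 14)
  29÷1 = 29 each, +1 to first 0

Closure order: Ironridge, Elkhorn, Cedarfen, Ashgrove
Last habitat: Briarlake with 53 animals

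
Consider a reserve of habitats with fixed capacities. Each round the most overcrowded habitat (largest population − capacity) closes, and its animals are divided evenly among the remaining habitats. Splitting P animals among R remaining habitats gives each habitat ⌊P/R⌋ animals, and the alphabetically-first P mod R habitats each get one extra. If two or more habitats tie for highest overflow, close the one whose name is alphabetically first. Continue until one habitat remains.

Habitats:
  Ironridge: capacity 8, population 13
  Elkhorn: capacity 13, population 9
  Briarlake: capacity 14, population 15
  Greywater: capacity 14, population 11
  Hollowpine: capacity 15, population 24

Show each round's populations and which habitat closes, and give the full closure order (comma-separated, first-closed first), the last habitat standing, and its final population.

Round 1: Briarlake=15 Elkhorn=9 Greywater=11 Hollowpine=24 Ironridge=13 → close Hollowpine (overflow 9)
  24÷4 = 6 each, +1 to first 0
Round 2: Briarlake=21 Elkhorn=15 Greywater=17 Ironridge=19 → close Ironridge (overflow 11)
  19÷3 = 6 each, +1 to first 1
Round 3: Briarlake=28 Elkhorn=21 Greywater=23 → close Briarlake (overflow 14)
  28÷2 = 14 each, +1 to first 0
Round 4: Elkhorn=35 Greywater=37 → close Greywater (overflow 23)
  37÷1 = 37 each, +1 to first 0

Closure order: Hollowpine, Ironridge, Briarlake, Greywater
Last habitat: Elkhorn with 72 animals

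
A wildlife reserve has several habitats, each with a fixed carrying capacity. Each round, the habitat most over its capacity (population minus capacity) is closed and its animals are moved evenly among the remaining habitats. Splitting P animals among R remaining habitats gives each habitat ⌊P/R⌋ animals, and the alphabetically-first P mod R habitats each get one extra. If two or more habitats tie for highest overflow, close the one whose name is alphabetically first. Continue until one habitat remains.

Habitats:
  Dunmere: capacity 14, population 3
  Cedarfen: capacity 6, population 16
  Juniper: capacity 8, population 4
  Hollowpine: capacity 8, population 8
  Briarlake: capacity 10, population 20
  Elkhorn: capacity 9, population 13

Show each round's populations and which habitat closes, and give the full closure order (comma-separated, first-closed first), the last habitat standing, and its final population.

Round 1: Briarlake=20 Cedarfen=16 Dunmere=3 Elkhorn=13 Hollowpine=8 Juniper=4 → close Briarlake (overflow 10)
  20÷5 = 4 each, +1 to first 0
Round 2: Cedarfen=20 Dunmere=7 Elkhorn=17 Hollowpine=12 Juniper=8 → close Cedarfen (overflow 14)
  20÷4 = 5 each, +1 to first 0
Round 3: Dunmere=12 Elkhorn=22 Hollowpine=17 Juniper=13 → close Elkhorn (overflow 13)
  22÷3 = 7 each, +1 to first 1
Round 4: Dunmere=20 Hollowpine=24 Juniper=20 → close Hollowpine (overflow 16)
  24÷2 = 12 each, +1 to first 0
Round 5: Dunmere=32 Juniper=32 → close Juniper (overflow 24)
  32÷1 = 32 each, +1 to first 0

Closure order: Briarlake, Cedarfen, Elkhorn, Hollowpine, Juniper
Last habitat: Dunmere with 64 animals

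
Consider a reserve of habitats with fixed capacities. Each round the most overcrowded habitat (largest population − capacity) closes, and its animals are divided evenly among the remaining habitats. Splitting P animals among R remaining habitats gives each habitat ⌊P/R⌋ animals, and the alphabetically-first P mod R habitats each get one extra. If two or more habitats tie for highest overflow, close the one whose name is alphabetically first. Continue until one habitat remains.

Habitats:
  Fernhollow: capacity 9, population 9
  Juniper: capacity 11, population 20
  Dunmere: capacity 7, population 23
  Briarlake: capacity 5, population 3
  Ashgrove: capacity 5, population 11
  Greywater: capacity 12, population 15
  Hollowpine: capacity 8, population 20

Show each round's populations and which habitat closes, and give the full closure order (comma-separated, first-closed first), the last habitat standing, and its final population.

Round 1: Ashgrove=11 Briarlake=3 Dunmere=23 Fernhollow=9 Greywater=15 Hollowpine=20 Juniper=20 → close Dunmere (overflow 16)
  23÷6 = 3 each, +1 to first 5
Round 2: Ashgrove=15 Briarlake=7 Fernhollow=13 Greywater=19 Hollowpine=24 Juniper=23 → close Hollowpine (overflow 16)
  24÷5 = 4 each, +1 to first 4
Round 3: Ashgrove=20 Briarlake=12 Fernhollow=18 Greywater=24 Juniper=27 → close Juniper (overflow 16)
  27÷4 = 6 each, +1 to first 3
Round 4: Ashgrove=27 Briarlake=19 Fernhollow=25 Greywater=30 → close Ashgrove (overflow 22)
  27÷3 = 9 each, +1 to first 0
Round 5: Briarlake=28 Fernhollow=34 Greywater=39 → close Greywater (overflow 27)
  39÷2 = 19 each, +1 to first 1
Round 6: Briarlake=48 Fernhollow=53 → close Fernhollow (overflow 44)
  53÷1 = 53 each, +1 to first 0

Closure order: Dunmere, Hollowpine, Juniper, Ashgrove, Greywater, Fernhollow
Last habitat: Briarlake with 101 animals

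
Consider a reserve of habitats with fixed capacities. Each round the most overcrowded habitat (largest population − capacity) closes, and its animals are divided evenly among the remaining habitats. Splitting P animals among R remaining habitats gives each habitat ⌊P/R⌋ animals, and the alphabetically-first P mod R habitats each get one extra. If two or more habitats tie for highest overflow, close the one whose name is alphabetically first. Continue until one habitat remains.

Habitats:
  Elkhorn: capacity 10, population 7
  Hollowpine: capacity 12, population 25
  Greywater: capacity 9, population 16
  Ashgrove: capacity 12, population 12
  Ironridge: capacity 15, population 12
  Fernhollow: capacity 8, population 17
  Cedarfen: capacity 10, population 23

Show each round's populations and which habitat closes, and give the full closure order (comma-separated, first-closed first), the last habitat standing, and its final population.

Round 1: Ashgrove=12 Cedarfen=23 Elkhorn=7 Fernhollow=17 Greywater=16 Hollowpine=25 Ironridge=12 → close Cedarfen (overflow 13)
  23÷6 = 3 each, +1 to first 5
Round 2: Ashgrove=16 Elkhorn=11 Fernhollow=21 Greywater=20 Hollowpine=29 Ironridge=15 → close Hollowpine (overflow 17)
  29÷5 = 5 each, +1 to first 4
Round 3: Ashgrove=22 Elkhorn=17 Fernhollow=27 Greywater=26 Ironridge=20 → close Fernhollow (overflow 19)
  27÷4 = 6 each, +1 to first 3
Round 4: Ashgrove=29 Elkhorn=24 Greywater=33 Ironridge=26 → close Greywater (overflow 24)
  33÷3 = 11 each, +1 to first 0
Round 5: Ashgrove=40 Elkhorn=35 Ironridge=37 → close Ashgrove (overflow 28)
  40÷2 = 20 each, +1 to first 0
Round 6: Elkhorn=55 Ironridge=57 → close Elkhorn (overflow 45)
  55÷1 = 55 each, +1 to first 0

Closure order: Cedarfen, Hollowpine, Fernhollow, Greywater, Ashgrove, Elkhorn
Last habitat: Ironridge with 112 animals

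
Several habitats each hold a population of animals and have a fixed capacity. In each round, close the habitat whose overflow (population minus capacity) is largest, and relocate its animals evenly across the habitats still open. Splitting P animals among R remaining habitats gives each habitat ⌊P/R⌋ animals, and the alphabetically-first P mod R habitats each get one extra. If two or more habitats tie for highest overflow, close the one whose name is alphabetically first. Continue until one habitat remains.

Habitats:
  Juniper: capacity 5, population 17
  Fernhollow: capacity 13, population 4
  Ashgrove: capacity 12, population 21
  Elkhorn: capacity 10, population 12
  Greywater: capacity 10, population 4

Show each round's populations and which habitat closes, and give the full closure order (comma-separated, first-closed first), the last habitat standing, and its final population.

Round 1: Ashgrove=21 Elkhorn=12 Fernhollow=4 Greywater=4 Juniper=17 → close Juniper (overflow 12)
  17÷4 = 4 each, +1 to first 1
Round 2: Ashgrove=26 Elkhorn=16 Fernhollow=8 Greywater=8 → close Ashgrove (overflow 14)
  26÷3 = 8 each, +1 to first 2
Round 3: Elkhorn=25 Fernhollow=17 Greywater=16 → close Elkhorn (overflow 15)
  25÷2 = 12 each, +1 to first 1
Round 4: Fernhollow=30 Greywater=28 → close Greywater (overflow 18)
  28÷1 = 28 each, +1 to first 0

Closure order: Juniper, Ashgrove, Elkhorn, Greywater
Last habitat: Fernhollow with 58 animals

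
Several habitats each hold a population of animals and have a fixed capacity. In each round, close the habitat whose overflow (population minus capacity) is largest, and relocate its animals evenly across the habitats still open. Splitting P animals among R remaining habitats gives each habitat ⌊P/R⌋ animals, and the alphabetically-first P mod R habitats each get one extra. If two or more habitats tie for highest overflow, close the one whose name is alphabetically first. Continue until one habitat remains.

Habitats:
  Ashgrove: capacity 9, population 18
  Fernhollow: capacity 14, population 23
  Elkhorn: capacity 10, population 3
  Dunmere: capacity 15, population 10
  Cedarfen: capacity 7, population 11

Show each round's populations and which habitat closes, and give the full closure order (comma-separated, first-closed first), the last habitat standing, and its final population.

Round 1: Ashgrove=18 Cedarfen=11 Dunmere=10 Elkhorn=3 Fernhollow=23 → close Ashgrove (overflow 9)
  18÷4 = 4 each, +1 to first 2
Round 2: Cedarfen=16 Dunmere=15 Elkhorn=7 Fernhollow=27 → close Fernhollow (overflow 13)
  27÷3 = 9 each, +1 to first 0
Round 3: Cedarfen=25 Dunmere=24 Elkhorn=16 → close Cedarfen (overflow 18)
  25÷2 = 12 each, +1 to first 1
Round 4: Dunmere=37 Elkhorn=28 → close Dunmere (overflow 22)
  37÷1 = 37 each, +1 to first 0

Closure order: Ashgrove, Fernhollow, Cedarfen, Dunmere
Last habitat: Elkhorn with 65 animals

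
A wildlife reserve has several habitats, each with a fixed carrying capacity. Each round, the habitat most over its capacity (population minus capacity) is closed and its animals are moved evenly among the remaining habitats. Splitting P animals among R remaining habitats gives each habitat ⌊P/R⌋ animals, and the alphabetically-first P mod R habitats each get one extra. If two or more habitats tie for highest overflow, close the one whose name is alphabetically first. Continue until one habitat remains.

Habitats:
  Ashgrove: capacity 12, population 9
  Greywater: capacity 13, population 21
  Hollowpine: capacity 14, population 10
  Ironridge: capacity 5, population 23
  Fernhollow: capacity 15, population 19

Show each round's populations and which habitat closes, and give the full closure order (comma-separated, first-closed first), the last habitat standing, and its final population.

Closure order: Ironridge, Greywater, Fernhollow, Ashgrove
Last habitat: Hollowpine with 82 animals

Round 1: Ashgrove=9 Fernhollow=19 Greywater=21 Hollowpine=10 Ironridge=23 → close Ironridge (overflow 18)
  23÷4 = 5 each, +1 to first 3
Round 2: Ashgrove=15 Fernhollow=25 Greywater=27 Hollowpine=15 → close Greywater (overflow 14)
  27÷3 = 9 each, +1 to first 0
Round 3: Ashgrove=24 Fernhollow=34 Hollowpine=24 → close Fernhollow (overflow 19)
  34÷2 = 17 each, +1 to first 0
Round 4: Ashgrove=41 Hollowpine=41 → close Ashgrove (overflow 29)
  41÷1 = 41 each, +1 to first 0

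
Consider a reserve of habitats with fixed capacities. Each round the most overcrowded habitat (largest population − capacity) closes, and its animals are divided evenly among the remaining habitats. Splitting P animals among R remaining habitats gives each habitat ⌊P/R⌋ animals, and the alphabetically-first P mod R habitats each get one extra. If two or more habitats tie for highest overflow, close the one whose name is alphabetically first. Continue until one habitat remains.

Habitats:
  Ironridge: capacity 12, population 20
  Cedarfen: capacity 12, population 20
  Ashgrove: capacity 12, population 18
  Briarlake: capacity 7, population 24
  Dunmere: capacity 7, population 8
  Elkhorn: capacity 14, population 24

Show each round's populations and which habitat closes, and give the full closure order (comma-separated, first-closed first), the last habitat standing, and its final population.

Closure order: Briarlake, Elkhorn, Cedarfen, Ashgrove, Ironridge
Last habitat: Dunmere with 114 animals

Round 1: Ashgrove=18 Briarlake=24 Cedarfen=20 Dunmere=8 Elkhorn=24 Ironridge=20 → close Briarlake (overflow 17)
  24÷5 = 4 each, +1 to first 4
Round 2: Ashgrove=23 Cedarfen=25 Dunmere=13 Elkhorn=29 Ironridge=24 → close Elkhorn (overflow 15)
  29÷4 = 7 each, +1 to first 1
Round 3: Ashgrove=31 Cedarfen=32 Dunmere=20 Ironridge=31 → close Cedarfen (overflow 20)
  32÷3 = 10 each, +1 to first 2
Round 4: Ashgrove=42 Dunmere=31 Ironridge=41 → close Ashgrove (overflow 30)
  42÷2 = 21 each, +1 to first 0
Round 5: Dunmere=52 Ironridge=62 → close Ironridge (overflow 50)
  62÷1 = 62 each, +1 to first 0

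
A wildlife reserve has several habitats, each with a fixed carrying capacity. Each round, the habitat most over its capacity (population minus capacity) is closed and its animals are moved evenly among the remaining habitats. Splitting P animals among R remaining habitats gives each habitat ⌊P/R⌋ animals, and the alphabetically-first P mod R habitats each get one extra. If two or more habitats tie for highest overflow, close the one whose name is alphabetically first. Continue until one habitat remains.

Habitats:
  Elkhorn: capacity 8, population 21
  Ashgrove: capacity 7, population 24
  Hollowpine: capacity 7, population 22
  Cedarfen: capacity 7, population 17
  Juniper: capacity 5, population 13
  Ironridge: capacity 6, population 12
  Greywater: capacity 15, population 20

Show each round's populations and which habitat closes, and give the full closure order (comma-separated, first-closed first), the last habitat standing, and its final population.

Closure order: Ashgrove, Hollowpine, Elkhorn, Cedarfen, Juniper, Greywater
Last habitat: Ironridge with 129 animals

Round 1: Ashgrove=24 Cedarfen=17 Elkhorn=21 Greywater=20 Hollowpine=22 Ironridge=12 Juniper=13 → close Ashgrove (overflow 17)
  24÷6 = 4 each, +1 to first 0
Round 2: Cedarfen=21 Elkhorn=25 Greywater=24 Hollowpine=26 Ironridge=16 Juniper=17 → close Hollowpine (overflow 19)
  26÷5 = 5 each, +1 to first 1
Round 3: Cedarfen=27 Elkhorn=30 Greywater=29 Ironridge=21 Juniper=22 → close Elkhorn (overflow 22)
  30÷4 = 7 each, +1 to first 2
Round 4: Cedarfen=35 Greywater=37 Ironridge=28 Juniper=29 → close Cedarfen (overflow 28)
  35÷3 = 11 each, +1 to first 2
Round 5: Greywater=49 Ironridge=40 Juniper=40 → close Juniper (overflow 35)
  40÷2 = 20 each, +1 to first 0
Round 6: Greywater=69 Ironridge=60 → close Greywater (overflow 54)
  69÷1 = 69 each, +1 to first 0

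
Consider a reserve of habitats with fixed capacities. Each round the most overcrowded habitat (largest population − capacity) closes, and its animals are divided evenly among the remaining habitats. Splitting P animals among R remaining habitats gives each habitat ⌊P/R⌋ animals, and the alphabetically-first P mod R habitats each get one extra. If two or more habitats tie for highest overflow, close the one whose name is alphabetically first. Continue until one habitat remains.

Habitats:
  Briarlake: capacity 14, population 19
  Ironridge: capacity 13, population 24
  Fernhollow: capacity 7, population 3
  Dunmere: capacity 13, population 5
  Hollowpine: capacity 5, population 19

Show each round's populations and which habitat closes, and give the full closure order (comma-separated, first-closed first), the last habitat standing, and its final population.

Closure order: Hollowpine, Ironridge, Briarlake, Fernhollow
Last habitat: Dunmere with 70 animals

Round 1: Briarlake=19 Dunmere=5 Fernhollow=3 Hollowpine=19 Ironridge=24 → close Hollowpine (overflow 14)
  19÷4 = 4 each, +1 to first 3
Round 2: Briarlake=24 Dunmere=10 Fernhollow=8 Ironridge=28 → close Ironridge (overflow 15)
  28÷3 = 9 each, +1 to first 1
Round 3: Briarlake=34 Dunmere=19 Fernhollow=17 → close Briarlake (overflow 20)
  34÷2 = 17 each, +1 to first 0
Round 4: Dunmere=36 Fernhollow=34 → close Fernhollow (overflow 27)
  34÷1 = 34 each, +1 to first 0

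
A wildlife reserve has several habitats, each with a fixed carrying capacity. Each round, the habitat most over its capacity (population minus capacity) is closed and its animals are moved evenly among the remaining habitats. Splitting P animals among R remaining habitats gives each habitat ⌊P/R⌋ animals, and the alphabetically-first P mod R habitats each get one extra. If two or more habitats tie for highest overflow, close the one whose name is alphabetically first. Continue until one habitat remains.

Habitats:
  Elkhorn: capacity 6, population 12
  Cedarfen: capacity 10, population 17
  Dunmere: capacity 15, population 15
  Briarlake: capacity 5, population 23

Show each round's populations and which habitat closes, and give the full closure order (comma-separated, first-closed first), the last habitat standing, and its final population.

Round 1: Briarlake=23 Cedarfen=17 Dunmere=15 Elkhorn=12 → close Briarlake (overflow 18)
  23÷3 = 7 each, +1 to first 2
Round 2: Cedarfen=25 Dunmere=23 Elkhorn=19 → close Cedarfen (overflow 15)
  25÷2 = 12 each, +1 to first 1
Round 3: Dunmere=36 Elkhorn=31 → close Elkhorn (overflow 25)
  31÷1 = 31 each, +1 to first 0

Closure order: Briarlake, Cedarfen, Elkhorn
Last habitat: Dunmere with 67 animals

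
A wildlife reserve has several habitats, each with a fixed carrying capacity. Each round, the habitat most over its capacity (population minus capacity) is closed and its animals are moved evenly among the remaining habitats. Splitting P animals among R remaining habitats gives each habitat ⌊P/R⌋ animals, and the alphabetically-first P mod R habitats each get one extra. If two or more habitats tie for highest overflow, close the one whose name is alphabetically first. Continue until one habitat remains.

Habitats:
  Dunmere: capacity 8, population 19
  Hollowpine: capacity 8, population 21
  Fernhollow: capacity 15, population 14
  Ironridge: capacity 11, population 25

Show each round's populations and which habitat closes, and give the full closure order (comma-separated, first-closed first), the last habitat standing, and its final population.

Round 1: Dunmere=19 Fernhollow=14 Hollowpine=21 Ironridge=25 → close Ironridge (overflow 14)
  25÷3 = 8 each, +1 to first 1
Round 2: Dunmere=28 Fernhollow=22 Hollowpine=29 → close Hollowpine (overflow 21)
  29÷2 = 14 each, +1 to first 1
Round 3: Dunmere=43 Fernhollow=36 → close Dunmere (overflow 35)
  43÷1 = 43 each, +1 to first 0

Closure order: Ironridge, Hollowpine, Dunmere
Last habitat: Fernhollow with 79 animals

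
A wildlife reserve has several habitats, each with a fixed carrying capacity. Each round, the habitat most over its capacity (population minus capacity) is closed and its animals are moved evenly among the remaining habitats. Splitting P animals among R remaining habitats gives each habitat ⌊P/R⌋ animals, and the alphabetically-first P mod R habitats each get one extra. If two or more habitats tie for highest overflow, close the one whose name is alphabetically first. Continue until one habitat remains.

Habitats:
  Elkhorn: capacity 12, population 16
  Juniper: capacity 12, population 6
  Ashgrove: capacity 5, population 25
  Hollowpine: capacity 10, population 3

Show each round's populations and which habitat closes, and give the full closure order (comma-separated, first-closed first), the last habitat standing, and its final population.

Round 1: Ashgrove=25 Elkhorn=16 Hollowpine=3 Juniper=6 → close Ashgrove (overflow 20)
  25÷3 = 8 each, +1 to first 1
Round 2: Elkhorn=25 Hollowpine=11 Juniper=14 → close Elkhorn (overflow 13)
  25÷2 = 12 each, +1 to first 1
Round 3: Hollowpine=24 Juniper=26 → close Hollowpine (overflow 14)
  24÷1 = 24 each, +1 to first 0

Closure order: Ashgrove, Elkhorn, Hollowpine
Last habitat: Juniper with 50 animals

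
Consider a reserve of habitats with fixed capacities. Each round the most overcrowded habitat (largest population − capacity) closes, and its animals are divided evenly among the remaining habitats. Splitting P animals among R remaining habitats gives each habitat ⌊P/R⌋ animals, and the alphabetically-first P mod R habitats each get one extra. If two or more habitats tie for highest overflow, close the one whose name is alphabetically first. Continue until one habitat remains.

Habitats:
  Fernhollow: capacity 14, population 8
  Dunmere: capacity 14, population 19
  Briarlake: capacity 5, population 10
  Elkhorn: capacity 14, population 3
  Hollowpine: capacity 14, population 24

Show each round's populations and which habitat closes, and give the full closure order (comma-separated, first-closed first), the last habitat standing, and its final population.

Round 1: Briarlake=10 Dunmere=19 Elkhorn=3 Fernhollow=8 Hollowpine=24 → close Hollowpine (overflow 10)
  24÷4 = 6 each, +1 to first 0
Round 2: Briarlake=16 Dunmere=25 Elkhorn=9 Fernhollow=14 → close Briarlake (overflow 11)
  16÷3 = 5 each, +1 to first 1
Round 3: Dunmere=31 Elkhorn=14 Fernhollow=19 → close Dunmere (overflow 17)
  31÷2 = 15 each, +1 to first 1
Round 4: Elkhorn=30 Fernhollow=34 → close Fernhollow (overflow 20)
  34÷1 = 34 each, +1 to first 0

Closure order: Hollowpine, Briarlake, Dunmere, Fernhollow
Last habitat: Elkhorn with 64 animals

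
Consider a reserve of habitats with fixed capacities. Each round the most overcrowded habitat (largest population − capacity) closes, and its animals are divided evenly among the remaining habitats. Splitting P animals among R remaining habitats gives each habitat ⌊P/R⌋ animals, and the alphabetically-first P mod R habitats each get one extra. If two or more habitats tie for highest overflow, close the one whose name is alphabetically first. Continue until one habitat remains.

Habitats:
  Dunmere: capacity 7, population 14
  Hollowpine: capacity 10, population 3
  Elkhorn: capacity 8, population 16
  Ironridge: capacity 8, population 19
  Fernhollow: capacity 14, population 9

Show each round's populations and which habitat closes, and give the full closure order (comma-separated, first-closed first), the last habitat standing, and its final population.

Closure order: Ironridge, Elkhorn, Dunmere, Fernhollow
Last habitat: Hollowpine with 61 animals

Round 1: Dunmere=14 Elkhorn=16 Fernhollow=9 Hollowpine=3 Ironridge=19 → close Ironridge (overflow 11)
  19÷4 = 4 each, +1 to first 3
Round 2: Dunmere=19 Elkhorn=21 Fernhollow=14 Hollowpine=7 → close Elkhorn (overflow 13)
  21÷3 = 7 each, +1 to first 0
Round 3: Dunmere=26 Fernhollow=21 Hollowpine=14 → close Dunmere (overflow 19)
  26÷2 = 13 each, +1 to first 0
Round 4: Fernhollow=34 Hollowpine=27 → close Fernhollow (overflow 20)
  34÷1 = 34 each, +1 to first 0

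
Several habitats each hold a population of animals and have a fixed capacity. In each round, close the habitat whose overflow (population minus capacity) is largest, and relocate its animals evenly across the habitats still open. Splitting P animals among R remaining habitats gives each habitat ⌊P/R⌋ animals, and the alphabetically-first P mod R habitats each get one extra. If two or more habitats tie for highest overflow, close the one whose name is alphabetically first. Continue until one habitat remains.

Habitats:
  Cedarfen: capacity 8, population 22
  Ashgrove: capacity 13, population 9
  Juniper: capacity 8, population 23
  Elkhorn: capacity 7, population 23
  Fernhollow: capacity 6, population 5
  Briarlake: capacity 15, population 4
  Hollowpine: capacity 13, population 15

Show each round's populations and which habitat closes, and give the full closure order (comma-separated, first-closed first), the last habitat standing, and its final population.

Round 1: Ashgrove=9 Briarlake=4 Cedarfen=22 Elkhorn=23 Fernhollow=5 Hollowpine=15 Juniper=23 → close Elkhorn (overflow 16)
  23÷6 = 3 each, +1 to first 5
Round 2: Ashgrove=13 Briarlake=8 Cedarfen=26 Fernhollow=9 Hollowpine=19 Juniper=26 → close Cedarfen (overflow 18)
  26÷5 = 5 each, +1 to first 1
Round 3: Ashgrove=19 Briarlake=13 Fernhollow=14 Hollowpine=24 Juniper=31 → close Juniper (overflow 23)
  31÷4 = 7 each, +1 to first 3
Round 4: Ashgrove=27 Briarlake=21 Fernhollow=22 Hollowpine=31 → close Hollowpine (overflow 18)
  31÷3 = 10 each, +1 to first 1
Round 5: Ashgrove=38 Briarlake=31 Fernhollow=32 → close Fernhollow (overflow 26)
  32÷2 = 16 each, +1 to first 0
Round 6: Ashgrove=54 Briarlake=47 → close Ashgrove (overflow 41)
  54÷1 = 54 each, +1 to first 0

Closure order: Elkhorn, Cedarfen, Juniper, Hollowpine, Fernhollow, Ashgrove
Last habitat: Briarlake with 101 animals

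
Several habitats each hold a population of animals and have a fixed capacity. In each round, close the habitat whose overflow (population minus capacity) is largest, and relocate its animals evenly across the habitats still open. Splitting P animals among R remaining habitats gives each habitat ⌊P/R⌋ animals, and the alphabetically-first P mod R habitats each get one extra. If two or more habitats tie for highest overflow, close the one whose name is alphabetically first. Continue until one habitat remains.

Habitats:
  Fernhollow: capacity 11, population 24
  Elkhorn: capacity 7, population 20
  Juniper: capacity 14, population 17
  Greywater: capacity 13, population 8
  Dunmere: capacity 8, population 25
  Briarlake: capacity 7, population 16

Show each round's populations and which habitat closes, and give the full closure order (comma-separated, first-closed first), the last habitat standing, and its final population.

Round 1: Briarlake=16 Dunmere=25 Elkhorn=20 Fernhollow=24 Greywater=8 Juniper=17 → close Dunmere (overflow 17)
  25÷5 = 5 each, +1 to first 0
Round 2: Briarlake=21 Elkhorn=25 Fernhollow=29 Greywater=13 Juniper=22 → close Elkhorn (overflow 18)
  25÷4 = 6 each, +1 to first 1
Round 3: Briarlake=28 Fernhollow=35 Greywater=19 Juniper=28 → close Fernhollow (overflow 24)
  35÷3 = 11 each, +1 to first 2
Round 4: Briarlake=40 Greywater=31 Juniper=39 → close Briarlake (overflow 33)
  40÷2 = 20 each, +1 to first 0
Round 5: Greywater=51 Juniper=59 → close Juniper (overflow 45)
  59÷1 = 59 each, +1 to first 0

Closure order: Dunmere, Elkhorn, Fernhollow, Briarlake, Juniper
Last habitat: Greywater with 110 animals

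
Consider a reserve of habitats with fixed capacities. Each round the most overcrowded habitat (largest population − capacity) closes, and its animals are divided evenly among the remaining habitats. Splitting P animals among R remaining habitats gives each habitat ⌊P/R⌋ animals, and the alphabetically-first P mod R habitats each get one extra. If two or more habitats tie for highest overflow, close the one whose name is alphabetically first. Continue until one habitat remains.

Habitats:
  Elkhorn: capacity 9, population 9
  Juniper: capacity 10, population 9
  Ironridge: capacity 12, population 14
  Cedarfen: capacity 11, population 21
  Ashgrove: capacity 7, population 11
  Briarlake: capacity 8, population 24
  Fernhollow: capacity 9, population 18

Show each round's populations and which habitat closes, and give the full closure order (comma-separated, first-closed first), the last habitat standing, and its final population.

Round 1: Ashgrove=11 Briarlake=24 Cedarfen=21 Elkhorn=9 Fernhollow=18 Ironridge=14 Juniper=9 → close Briarlake (overflow 16)
  24÷6 = 4 each, +1 to first 0
Round 2: Ashgrove=15 Cedarfen=25 Elkhorn=13 Fernhollow=22 Ironridge=18 Juniper=13 → close Cedarfen (overflow 14)
  25÷5 = 5 each, +1 to first 0
Round 3: Ashgrove=20 Elkhorn=18 Fernhollow=27 Ironridge=23 Juniper=18 → close Fernhollow (overflow 18)
  27÷4 = 6 each, +1 to first 3
Round 4: Ashgrove=27 Elkhorn=25 Ironridge=30 Juniper=24 → close Ashgrove (overflow 20)
  27÷3 = 9 each, +1 to first 0
Round 5: Elkhorn=34 Ironridge=39 Juniper=33 → close Ironridge (overflow 27)
  39÷2 = 19 each, +1 to first 1
Round 6: Elkhorn=54 Juniper=52 → close Elkhorn (overflow 45)
  54÷1 = 54 each, +1 to first 0

Closure order: Briarlake, Cedarfen, Fernhollow, Ashgrove, Ironridge, Elkhorn
Last habitat: Juniper with 106 animals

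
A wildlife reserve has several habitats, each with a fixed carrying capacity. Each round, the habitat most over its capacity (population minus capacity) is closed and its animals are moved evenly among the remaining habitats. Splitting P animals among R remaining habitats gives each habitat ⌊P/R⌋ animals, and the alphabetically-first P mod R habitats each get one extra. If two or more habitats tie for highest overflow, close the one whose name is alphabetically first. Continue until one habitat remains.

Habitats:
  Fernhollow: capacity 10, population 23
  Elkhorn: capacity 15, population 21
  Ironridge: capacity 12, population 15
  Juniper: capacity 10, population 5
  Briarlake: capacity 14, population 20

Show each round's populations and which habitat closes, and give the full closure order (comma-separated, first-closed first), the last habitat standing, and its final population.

Round 1: Briarlake=20 Elkhorn=21 Fernhollow=23 Ironridge=15 Juniper=5 → close Fernhollow (overflow 13)
  23÷4 = 5 each, +1 to first 3
Round 2: Briarlake=26 Elkhorn=27 Ironridge=21 Juniper=10 → close Briarlake (overflow 12)
  26÷3 = 8 each, +1 to first 2
Round 3: Elkhorn=36 Ironridge=30 Juniper=18 → close Elkhorn (overflow 21)
  36÷2 = 18 each, +1 to first 0
Round 4: Ironridge=48 Juniper=36 → close Ironridge (overflow 36)
  48÷1 = 48 each, +1 to first 0

Closure order: Fernhollow, Briarlake, Elkhorn, Ironridge
Last habitat: Juniper with 84 animals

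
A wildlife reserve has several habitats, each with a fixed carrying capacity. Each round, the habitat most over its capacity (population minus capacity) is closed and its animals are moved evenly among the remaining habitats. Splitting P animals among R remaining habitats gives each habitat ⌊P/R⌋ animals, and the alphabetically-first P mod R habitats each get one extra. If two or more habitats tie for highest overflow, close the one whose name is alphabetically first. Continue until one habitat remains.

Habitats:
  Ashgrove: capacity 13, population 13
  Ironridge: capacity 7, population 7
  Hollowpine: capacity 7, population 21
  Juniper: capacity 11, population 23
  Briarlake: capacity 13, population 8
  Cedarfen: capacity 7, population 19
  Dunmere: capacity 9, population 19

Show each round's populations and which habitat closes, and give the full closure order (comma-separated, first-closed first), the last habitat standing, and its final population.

Round 1: Ashgrove=13 Briarlake=8 Cedarfen=19 Dunmere=19 Hollowpine=21 Ironridge=7 Juniper=23 → close Hollowpine (overflow 14)
  21÷6 = 3 each, +1 to first 3
Round 2: Ashgrove=17 Briarlake=12 Cedarfen=23 Dunmere=22 Ironridge=10 Juniper=26 → close Cedarfen (overflow 16)
  23÷5 = 4 each, +1 to first 3
Round 3: Ashgrove=22 Briarlake=17 Dunmere=27 Ironridge=14 Juniper=30 → close Juniper (overflow 19)
  30÷4 = 7 each, +1 to first 2
Round 4: Ashgrove=30 Briarlake=25 Dunmere=34 Ironridge=21 → close Dunmere (overflow 25)
  34÷3 = 11 each, +1 to first 1
Round 5: Ashgrove=42 Briarlake=36 Ironridge=32 → close Ashgrove (overflow 29)
  42÷2 = 21 each, +1 to first 0
Round 6: Briarlake=57 Ironridge=53 → close Ironridge (overflow 46)
  53÷1 = 53 each, +1 to first 0

Closure order: Hollowpine, Cedarfen, Juniper, Dunmere, Ashgrove, Ironridge
Last habitat: Briarlake with 110 animals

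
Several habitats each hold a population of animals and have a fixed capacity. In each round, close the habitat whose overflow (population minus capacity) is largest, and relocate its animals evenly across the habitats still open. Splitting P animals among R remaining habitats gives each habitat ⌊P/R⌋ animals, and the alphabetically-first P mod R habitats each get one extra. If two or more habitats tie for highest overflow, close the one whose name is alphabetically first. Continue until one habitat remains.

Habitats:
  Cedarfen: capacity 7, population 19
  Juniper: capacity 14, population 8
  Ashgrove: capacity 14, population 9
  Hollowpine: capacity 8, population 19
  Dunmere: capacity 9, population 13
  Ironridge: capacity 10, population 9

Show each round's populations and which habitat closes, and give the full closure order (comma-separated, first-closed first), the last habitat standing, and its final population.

Closure order: Cedarfen, Hollowpine, Dunmere, Ironridge, Ashgrove
Last habitat: Juniper with 77 animals

Round 1: Ashgrove=9 Cedarfen=19 Dunmere=13 Hollowpine=19 Ironridge=9 Juniper=8 → close Cedarfen (overflow 12)
  19÷5 = 3 each, +1 to first 4
Round 2: Ashgrove=13 Dunmere=17 Hollowpine=23 Ironridge=13 Juniper=11 → close Hollowpine (overflow 15)
  23÷4 = 5 each, +1 to first 3
Round 3: Ashgrove=19 Dunmere=23 Ironridge=19 Juniper=16 → close Dunmere (overflow 14)
  23÷3 = 7 each, +1 to first 2
Round 4: Ashgrove=27 Ironridge=27 Juniper=23 → close Ironridge (overflow 17)
  27÷2 = 13 each, +1 to first 1
Round 5: Ashgrove=41 Juniper=36 → close Ashgrove (overflow 27)
  41÷1 = 41 each, +1 to first 0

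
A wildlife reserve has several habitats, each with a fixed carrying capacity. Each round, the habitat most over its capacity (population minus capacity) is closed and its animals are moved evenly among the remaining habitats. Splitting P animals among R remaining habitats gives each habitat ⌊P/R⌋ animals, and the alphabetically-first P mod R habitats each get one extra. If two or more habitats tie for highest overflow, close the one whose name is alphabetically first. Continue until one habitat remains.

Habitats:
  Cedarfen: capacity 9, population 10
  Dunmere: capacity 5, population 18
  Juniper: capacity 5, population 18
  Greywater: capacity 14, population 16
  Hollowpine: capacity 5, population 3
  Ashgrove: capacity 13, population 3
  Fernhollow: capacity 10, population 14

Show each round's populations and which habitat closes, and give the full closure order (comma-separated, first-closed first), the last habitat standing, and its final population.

Closure order: Dunmere, Juniper, Fernhollow, Greywater, Cedarfen, Hollowpine
Last habitat: Ashgrove with 82 animals

Round 1: Ashgrove=3 Cedarfen=10 Dunmere=18 Fernhollow=14 Greywater=16 Hollowpine=3 Juniper=18 → close Dunmere (overflow 13)
  18÷6 = 3 each, +1 to first 0
Round 2: Ashgrove=6 Cedarfen=13 Fernhollow=17 Greywater=19 Hollowpine=6 Juniper=21 → close Juniper (overflow 16)
  21÷5 = 4 each, +1 to first 1
Round 3: Ashgrove=11 Cedarfen=17 Fernhollow=21 Greywater=23 Hollowpine=10 → close Fernhollow (overflow 11)
  21÷4 = 5 each, +1 to first 1
Round 4: Ashgrove=17 Cedarfen=22 Greywater=28 Hollowpine=15 → close Greywater (overflow 14)
  28÷3 = 9 each, +1 to first 1
Round 5: Ashgrove=27 Cedarfen=31 Hollowpine=24 → close Cedarfen (overflow 22)
  31÷2 = 15 each, +1 to first 1
Round 6: Ashgrove=43 Hollowpine=39 → close Hollowpine (overflow 34)
  39÷1 = 39 each, +1 to first 0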